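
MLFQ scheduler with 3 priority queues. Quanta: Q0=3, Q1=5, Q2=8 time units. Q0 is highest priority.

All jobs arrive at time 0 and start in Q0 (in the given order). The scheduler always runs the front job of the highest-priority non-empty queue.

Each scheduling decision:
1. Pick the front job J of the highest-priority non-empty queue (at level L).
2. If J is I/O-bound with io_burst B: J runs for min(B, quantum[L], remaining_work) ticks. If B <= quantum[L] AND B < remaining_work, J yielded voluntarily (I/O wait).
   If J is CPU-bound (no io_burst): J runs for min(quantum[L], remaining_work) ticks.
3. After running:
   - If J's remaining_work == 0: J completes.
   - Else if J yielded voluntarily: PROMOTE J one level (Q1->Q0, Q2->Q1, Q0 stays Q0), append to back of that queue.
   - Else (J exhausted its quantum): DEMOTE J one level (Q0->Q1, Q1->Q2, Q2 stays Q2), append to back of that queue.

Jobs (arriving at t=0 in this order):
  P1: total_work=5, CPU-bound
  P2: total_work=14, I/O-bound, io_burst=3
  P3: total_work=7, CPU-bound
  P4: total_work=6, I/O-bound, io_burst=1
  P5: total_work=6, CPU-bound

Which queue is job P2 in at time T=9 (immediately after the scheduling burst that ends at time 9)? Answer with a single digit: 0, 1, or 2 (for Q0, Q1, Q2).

t=0-3: P1@Q0 runs 3, rem=2, quantum used, demote→Q1. Q0=[P2,P3,P4,P5] Q1=[P1] Q2=[]
t=3-6: P2@Q0 runs 3, rem=11, I/O yield, promote→Q0. Q0=[P3,P4,P5,P2] Q1=[P1] Q2=[]
t=6-9: P3@Q0 runs 3, rem=4, quantum used, demote→Q1. Q0=[P4,P5,P2] Q1=[P1,P3] Q2=[]
t=9-10: P4@Q0 runs 1, rem=5, I/O yield, promote→Q0. Q0=[P5,P2,P4] Q1=[P1,P3] Q2=[]
t=10-13: P5@Q0 runs 3, rem=3, quantum used, demote→Q1. Q0=[P2,P4] Q1=[P1,P3,P5] Q2=[]
t=13-16: P2@Q0 runs 3, rem=8, I/O yield, promote→Q0. Q0=[P4,P2] Q1=[P1,P3,P5] Q2=[]
t=16-17: P4@Q0 runs 1, rem=4, I/O yield, promote→Q0. Q0=[P2,P4] Q1=[P1,P3,P5] Q2=[]
t=17-20: P2@Q0 runs 3, rem=5, I/O yield, promote→Q0. Q0=[P4,P2] Q1=[P1,P3,P5] Q2=[]
t=20-21: P4@Q0 runs 1, rem=3, I/O yield, promote→Q0. Q0=[P2,P4] Q1=[P1,P3,P5] Q2=[]
t=21-24: P2@Q0 runs 3, rem=2, I/O yield, promote→Q0. Q0=[P4,P2] Q1=[P1,P3,P5] Q2=[]
t=24-25: P4@Q0 runs 1, rem=2, I/O yield, promote→Q0. Q0=[P2,P4] Q1=[P1,P3,P5] Q2=[]
t=25-27: P2@Q0 runs 2, rem=0, completes. Q0=[P4] Q1=[P1,P3,P5] Q2=[]
t=27-28: P4@Q0 runs 1, rem=1, I/O yield, promote→Q0. Q0=[P4] Q1=[P1,P3,P5] Q2=[]
t=28-29: P4@Q0 runs 1, rem=0, completes. Q0=[] Q1=[P1,P3,P5] Q2=[]
t=29-31: P1@Q1 runs 2, rem=0, completes. Q0=[] Q1=[P3,P5] Q2=[]
t=31-35: P3@Q1 runs 4, rem=0, completes. Q0=[] Q1=[P5] Q2=[]
t=35-38: P5@Q1 runs 3, rem=0, completes. Q0=[] Q1=[] Q2=[]

Answer: 0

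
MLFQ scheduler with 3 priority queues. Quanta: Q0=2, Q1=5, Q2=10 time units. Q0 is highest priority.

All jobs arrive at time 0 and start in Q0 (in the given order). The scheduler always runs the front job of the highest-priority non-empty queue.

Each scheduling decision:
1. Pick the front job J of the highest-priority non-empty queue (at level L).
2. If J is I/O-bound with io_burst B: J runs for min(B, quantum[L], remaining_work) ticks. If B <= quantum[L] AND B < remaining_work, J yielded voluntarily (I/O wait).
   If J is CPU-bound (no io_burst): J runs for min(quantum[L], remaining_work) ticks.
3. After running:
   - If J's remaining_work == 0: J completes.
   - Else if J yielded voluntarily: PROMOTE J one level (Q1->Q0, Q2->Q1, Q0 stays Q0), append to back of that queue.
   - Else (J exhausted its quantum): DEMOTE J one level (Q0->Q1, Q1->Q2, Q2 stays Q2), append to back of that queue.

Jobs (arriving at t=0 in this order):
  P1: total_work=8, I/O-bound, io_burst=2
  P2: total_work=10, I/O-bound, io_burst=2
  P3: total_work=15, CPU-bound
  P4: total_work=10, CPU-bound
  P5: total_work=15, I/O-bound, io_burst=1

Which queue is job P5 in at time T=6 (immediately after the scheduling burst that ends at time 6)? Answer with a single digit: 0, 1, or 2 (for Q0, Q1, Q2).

Answer: 0

Derivation:
t=0-2: P1@Q0 runs 2, rem=6, I/O yield, promote→Q0. Q0=[P2,P3,P4,P5,P1] Q1=[] Q2=[]
t=2-4: P2@Q0 runs 2, rem=8, I/O yield, promote→Q0. Q0=[P3,P4,P5,P1,P2] Q1=[] Q2=[]
t=4-6: P3@Q0 runs 2, rem=13, quantum used, demote→Q1. Q0=[P4,P5,P1,P2] Q1=[P3] Q2=[]
t=6-8: P4@Q0 runs 2, rem=8, quantum used, demote→Q1. Q0=[P5,P1,P2] Q1=[P3,P4] Q2=[]
t=8-9: P5@Q0 runs 1, rem=14, I/O yield, promote→Q0. Q0=[P1,P2,P5] Q1=[P3,P4] Q2=[]
t=9-11: P1@Q0 runs 2, rem=4, I/O yield, promote→Q0. Q0=[P2,P5,P1] Q1=[P3,P4] Q2=[]
t=11-13: P2@Q0 runs 2, rem=6, I/O yield, promote→Q0. Q0=[P5,P1,P2] Q1=[P3,P4] Q2=[]
t=13-14: P5@Q0 runs 1, rem=13, I/O yield, promote→Q0. Q0=[P1,P2,P5] Q1=[P3,P4] Q2=[]
t=14-16: P1@Q0 runs 2, rem=2, I/O yield, promote→Q0. Q0=[P2,P5,P1] Q1=[P3,P4] Q2=[]
t=16-18: P2@Q0 runs 2, rem=4, I/O yield, promote→Q0. Q0=[P5,P1,P2] Q1=[P3,P4] Q2=[]
t=18-19: P5@Q0 runs 1, rem=12, I/O yield, promote→Q0. Q0=[P1,P2,P5] Q1=[P3,P4] Q2=[]
t=19-21: P1@Q0 runs 2, rem=0, completes. Q0=[P2,P5] Q1=[P3,P4] Q2=[]
t=21-23: P2@Q0 runs 2, rem=2, I/O yield, promote→Q0. Q0=[P5,P2] Q1=[P3,P4] Q2=[]
t=23-24: P5@Q0 runs 1, rem=11, I/O yield, promote→Q0. Q0=[P2,P5] Q1=[P3,P4] Q2=[]
t=24-26: P2@Q0 runs 2, rem=0, completes. Q0=[P5] Q1=[P3,P4] Q2=[]
t=26-27: P5@Q0 runs 1, rem=10, I/O yield, promote→Q0. Q0=[P5] Q1=[P3,P4] Q2=[]
t=27-28: P5@Q0 runs 1, rem=9, I/O yield, promote→Q0. Q0=[P5] Q1=[P3,P4] Q2=[]
t=28-29: P5@Q0 runs 1, rem=8, I/O yield, promote→Q0. Q0=[P5] Q1=[P3,P4] Q2=[]
t=29-30: P5@Q0 runs 1, rem=7, I/O yield, promote→Q0. Q0=[P5] Q1=[P3,P4] Q2=[]
t=30-31: P5@Q0 runs 1, rem=6, I/O yield, promote→Q0. Q0=[P5] Q1=[P3,P4] Q2=[]
t=31-32: P5@Q0 runs 1, rem=5, I/O yield, promote→Q0. Q0=[P5] Q1=[P3,P4] Q2=[]
t=32-33: P5@Q0 runs 1, rem=4, I/O yield, promote→Q0. Q0=[P5] Q1=[P3,P4] Q2=[]
t=33-34: P5@Q0 runs 1, rem=3, I/O yield, promote→Q0. Q0=[P5] Q1=[P3,P4] Q2=[]
t=34-35: P5@Q0 runs 1, rem=2, I/O yield, promote→Q0. Q0=[P5] Q1=[P3,P4] Q2=[]
t=35-36: P5@Q0 runs 1, rem=1, I/O yield, promote→Q0. Q0=[P5] Q1=[P3,P4] Q2=[]
t=36-37: P5@Q0 runs 1, rem=0, completes. Q0=[] Q1=[P3,P4] Q2=[]
t=37-42: P3@Q1 runs 5, rem=8, quantum used, demote→Q2. Q0=[] Q1=[P4] Q2=[P3]
t=42-47: P4@Q1 runs 5, rem=3, quantum used, demote→Q2. Q0=[] Q1=[] Q2=[P3,P4]
t=47-55: P3@Q2 runs 8, rem=0, completes. Q0=[] Q1=[] Q2=[P4]
t=55-58: P4@Q2 runs 3, rem=0, completes. Q0=[] Q1=[] Q2=[]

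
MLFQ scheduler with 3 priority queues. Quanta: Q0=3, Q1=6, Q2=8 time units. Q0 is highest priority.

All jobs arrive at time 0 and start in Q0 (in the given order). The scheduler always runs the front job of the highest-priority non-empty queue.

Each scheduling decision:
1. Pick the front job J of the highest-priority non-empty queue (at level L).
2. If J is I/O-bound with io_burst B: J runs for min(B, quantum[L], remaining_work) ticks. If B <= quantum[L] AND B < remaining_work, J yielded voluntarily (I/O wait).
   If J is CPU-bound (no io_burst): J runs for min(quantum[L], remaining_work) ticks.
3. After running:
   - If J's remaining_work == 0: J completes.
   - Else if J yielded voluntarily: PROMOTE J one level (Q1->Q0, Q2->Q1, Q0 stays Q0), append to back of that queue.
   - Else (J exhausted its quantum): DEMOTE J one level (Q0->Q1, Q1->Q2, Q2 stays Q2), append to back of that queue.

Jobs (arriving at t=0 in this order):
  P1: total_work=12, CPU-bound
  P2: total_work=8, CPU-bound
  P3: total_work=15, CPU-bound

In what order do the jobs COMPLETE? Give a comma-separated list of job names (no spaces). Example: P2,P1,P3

Answer: P2,P1,P3

Derivation:
t=0-3: P1@Q0 runs 3, rem=9, quantum used, demote→Q1. Q0=[P2,P3] Q1=[P1] Q2=[]
t=3-6: P2@Q0 runs 3, rem=5, quantum used, demote→Q1. Q0=[P3] Q1=[P1,P2] Q2=[]
t=6-9: P3@Q0 runs 3, rem=12, quantum used, demote→Q1. Q0=[] Q1=[P1,P2,P3] Q2=[]
t=9-15: P1@Q1 runs 6, rem=3, quantum used, demote→Q2. Q0=[] Q1=[P2,P3] Q2=[P1]
t=15-20: P2@Q1 runs 5, rem=0, completes. Q0=[] Q1=[P3] Q2=[P1]
t=20-26: P3@Q1 runs 6, rem=6, quantum used, demote→Q2. Q0=[] Q1=[] Q2=[P1,P3]
t=26-29: P1@Q2 runs 3, rem=0, completes. Q0=[] Q1=[] Q2=[P3]
t=29-35: P3@Q2 runs 6, rem=0, completes. Q0=[] Q1=[] Q2=[]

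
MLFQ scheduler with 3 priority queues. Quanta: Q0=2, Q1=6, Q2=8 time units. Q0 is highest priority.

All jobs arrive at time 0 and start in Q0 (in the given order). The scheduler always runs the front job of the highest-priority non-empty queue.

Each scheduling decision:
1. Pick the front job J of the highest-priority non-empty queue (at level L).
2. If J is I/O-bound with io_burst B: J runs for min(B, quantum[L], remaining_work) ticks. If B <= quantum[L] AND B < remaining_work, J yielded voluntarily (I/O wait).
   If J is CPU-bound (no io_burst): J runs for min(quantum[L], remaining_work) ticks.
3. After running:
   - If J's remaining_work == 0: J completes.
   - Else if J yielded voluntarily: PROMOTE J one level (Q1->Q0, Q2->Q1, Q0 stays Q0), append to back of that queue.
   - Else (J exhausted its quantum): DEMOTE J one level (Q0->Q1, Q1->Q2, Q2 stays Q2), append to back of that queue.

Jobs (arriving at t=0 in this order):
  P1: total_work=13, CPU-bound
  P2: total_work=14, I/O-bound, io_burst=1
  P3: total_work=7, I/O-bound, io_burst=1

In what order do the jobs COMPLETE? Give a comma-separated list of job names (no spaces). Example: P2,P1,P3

t=0-2: P1@Q0 runs 2, rem=11, quantum used, demote→Q1. Q0=[P2,P3] Q1=[P1] Q2=[]
t=2-3: P2@Q0 runs 1, rem=13, I/O yield, promote→Q0. Q0=[P3,P2] Q1=[P1] Q2=[]
t=3-4: P3@Q0 runs 1, rem=6, I/O yield, promote→Q0. Q0=[P2,P3] Q1=[P1] Q2=[]
t=4-5: P2@Q0 runs 1, rem=12, I/O yield, promote→Q0. Q0=[P3,P2] Q1=[P1] Q2=[]
t=5-6: P3@Q0 runs 1, rem=5, I/O yield, promote→Q0. Q0=[P2,P3] Q1=[P1] Q2=[]
t=6-7: P2@Q0 runs 1, rem=11, I/O yield, promote→Q0. Q0=[P3,P2] Q1=[P1] Q2=[]
t=7-8: P3@Q0 runs 1, rem=4, I/O yield, promote→Q0. Q0=[P2,P3] Q1=[P1] Q2=[]
t=8-9: P2@Q0 runs 1, rem=10, I/O yield, promote→Q0. Q0=[P3,P2] Q1=[P1] Q2=[]
t=9-10: P3@Q0 runs 1, rem=3, I/O yield, promote→Q0. Q0=[P2,P3] Q1=[P1] Q2=[]
t=10-11: P2@Q0 runs 1, rem=9, I/O yield, promote→Q0. Q0=[P3,P2] Q1=[P1] Q2=[]
t=11-12: P3@Q0 runs 1, rem=2, I/O yield, promote→Q0. Q0=[P2,P3] Q1=[P1] Q2=[]
t=12-13: P2@Q0 runs 1, rem=8, I/O yield, promote→Q0. Q0=[P3,P2] Q1=[P1] Q2=[]
t=13-14: P3@Q0 runs 1, rem=1, I/O yield, promote→Q0. Q0=[P2,P3] Q1=[P1] Q2=[]
t=14-15: P2@Q0 runs 1, rem=7, I/O yield, promote→Q0. Q0=[P3,P2] Q1=[P1] Q2=[]
t=15-16: P3@Q0 runs 1, rem=0, completes. Q0=[P2] Q1=[P1] Q2=[]
t=16-17: P2@Q0 runs 1, rem=6, I/O yield, promote→Q0. Q0=[P2] Q1=[P1] Q2=[]
t=17-18: P2@Q0 runs 1, rem=5, I/O yield, promote→Q0. Q0=[P2] Q1=[P1] Q2=[]
t=18-19: P2@Q0 runs 1, rem=4, I/O yield, promote→Q0. Q0=[P2] Q1=[P1] Q2=[]
t=19-20: P2@Q0 runs 1, rem=3, I/O yield, promote→Q0. Q0=[P2] Q1=[P1] Q2=[]
t=20-21: P2@Q0 runs 1, rem=2, I/O yield, promote→Q0. Q0=[P2] Q1=[P1] Q2=[]
t=21-22: P2@Q0 runs 1, rem=1, I/O yield, promote→Q0. Q0=[P2] Q1=[P1] Q2=[]
t=22-23: P2@Q0 runs 1, rem=0, completes. Q0=[] Q1=[P1] Q2=[]
t=23-29: P1@Q1 runs 6, rem=5, quantum used, demote→Q2. Q0=[] Q1=[] Q2=[P1]
t=29-34: P1@Q2 runs 5, rem=0, completes. Q0=[] Q1=[] Q2=[]

Answer: P3,P2,P1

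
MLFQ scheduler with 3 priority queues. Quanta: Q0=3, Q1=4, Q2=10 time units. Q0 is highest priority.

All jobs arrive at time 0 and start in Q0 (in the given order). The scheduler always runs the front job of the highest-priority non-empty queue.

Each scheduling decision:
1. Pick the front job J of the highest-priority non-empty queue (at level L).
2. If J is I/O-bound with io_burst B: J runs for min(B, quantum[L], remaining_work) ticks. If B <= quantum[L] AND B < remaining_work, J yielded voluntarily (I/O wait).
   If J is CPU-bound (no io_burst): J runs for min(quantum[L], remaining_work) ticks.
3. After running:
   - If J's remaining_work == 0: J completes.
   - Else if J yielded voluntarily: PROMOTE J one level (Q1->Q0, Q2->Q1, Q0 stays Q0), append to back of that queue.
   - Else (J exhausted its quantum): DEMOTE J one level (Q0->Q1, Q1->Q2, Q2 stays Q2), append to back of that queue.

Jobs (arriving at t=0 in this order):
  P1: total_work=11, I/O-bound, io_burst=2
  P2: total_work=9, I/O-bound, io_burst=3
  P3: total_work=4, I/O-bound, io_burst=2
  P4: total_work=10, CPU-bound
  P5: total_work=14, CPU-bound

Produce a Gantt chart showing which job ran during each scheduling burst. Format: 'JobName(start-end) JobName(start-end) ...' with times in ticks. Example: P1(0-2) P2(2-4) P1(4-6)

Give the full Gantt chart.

Answer: P1(0-2) P2(2-5) P3(5-7) P4(7-10) P5(10-13) P1(13-15) P2(15-18) P3(18-20) P1(20-22) P2(22-25) P1(25-27) P1(27-29) P1(29-30) P4(30-34) P5(34-38) P4(38-41) P5(41-48)

Derivation:
t=0-2: P1@Q0 runs 2, rem=9, I/O yield, promote→Q0. Q0=[P2,P3,P4,P5,P1] Q1=[] Q2=[]
t=2-5: P2@Q0 runs 3, rem=6, I/O yield, promote→Q0. Q0=[P3,P4,P5,P1,P2] Q1=[] Q2=[]
t=5-7: P3@Q0 runs 2, rem=2, I/O yield, promote→Q0. Q0=[P4,P5,P1,P2,P3] Q1=[] Q2=[]
t=7-10: P4@Q0 runs 3, rem=7, quantum used, demote→Q1. Q0=[P5,P1,P2,P3] Q1=[P4] Q2=[]
t=10-13: P5@Q0 runs 3, rem=11, quantum used, demote→Q1. Q0=[P1,P2,P3] Q1=[P4,P5] Q2=[]
t=13-15: P1@Q0 runs 2, rem=7, I/O yield, promote→Q0. Q0=[P2,P3,P1] Q1=[P4,P5] Q2=[]
t=15-18: P2@Q0 runs 3, rem=3, I/O yield, promote→Q0. Q0=[P3,P1,P2] Q1=[P4,P5] Q2=[]
t=18-20: P3@Q0 runs 2, rem=0, completes. Q0=[P1,P2] Q1=[P4,P5] Q2=[]
t=20-22: P1@Q0 runs 2, rem=5, I/O yield, promote→Q0. Q0=[P2,P1] Q1=[P4,P5] Q2=[]
t=22-25: P2@Q0 runs 3, rem=0, completes. Q0=[P1] Q1=[P4,P5] Q2=[]
t=25-27: P1@Q0 runs 2, rem=3, I/O yield, promote→Q0. Q0=[P1] Q1=[P4,P5] Q2=[]
t=27-29: P1@Q0 runs 2, rem=1, I/O yield, promote→Q0. Q0=[P1] Q1=[P4,P5] Q2=[]
t=29-30: P1@Q0 runs 1, rem=0, completes. Q0=[] Q1=[P4,P5] Q2=[]
t=30-34: P4@Q1 runs 4, rem=3, quantum used, demote→Q2. Q0=[] Q1=[P5] Q2=[P4]
t=34-38: P5@Q1 runs 4, rem=7, quantum used, demote→Q2. Q0=[] Q1=[] Q2=[P4,P5]
t=38-41: P4@Q2 runs 3, rem=0, completes. Q0=[] Q1=[] Q2=[P5]
t=41-48: P5@Q2 runs 7, rem=0, completes. Q0=[] Q1=[] Q2=[]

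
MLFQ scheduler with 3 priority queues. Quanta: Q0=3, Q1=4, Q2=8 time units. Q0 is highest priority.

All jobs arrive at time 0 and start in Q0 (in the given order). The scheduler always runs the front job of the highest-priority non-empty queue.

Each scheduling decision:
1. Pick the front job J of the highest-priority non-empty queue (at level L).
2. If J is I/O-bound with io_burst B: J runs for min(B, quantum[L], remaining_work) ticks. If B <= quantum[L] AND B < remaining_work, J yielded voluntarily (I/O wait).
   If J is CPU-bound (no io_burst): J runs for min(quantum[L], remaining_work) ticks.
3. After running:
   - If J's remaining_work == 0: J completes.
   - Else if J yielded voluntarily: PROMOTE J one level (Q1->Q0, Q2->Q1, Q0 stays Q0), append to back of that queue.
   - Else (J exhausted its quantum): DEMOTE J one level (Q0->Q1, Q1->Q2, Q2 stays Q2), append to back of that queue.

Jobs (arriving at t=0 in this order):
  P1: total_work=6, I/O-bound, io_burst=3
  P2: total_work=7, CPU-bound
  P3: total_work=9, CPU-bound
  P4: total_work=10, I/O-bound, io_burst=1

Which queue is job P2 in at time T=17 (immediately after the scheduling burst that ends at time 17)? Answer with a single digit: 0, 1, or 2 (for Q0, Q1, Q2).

t=0-3: P1@Q0 runs 3, rem=3, I/O yield, promote→Q0. Q0=[P2,P3,P4,P1] Q1=[] Q2=[]
t=3-6: P2@Q0 runs 3, rem=4, quantum used, demote→Q1. Q0=[P3,P4,P1] Q1=[P2] Q2=[]
t=6-9: P3@Q0 runs 3, rem=6, quantum used, demote→Q1. Q0=[P4,P1] Q1=[P2,P3] Q2=[]
t=9-10: P4@Q0 runs 1, rem=9, I/O yield, promote→Q0. Q0=[P1,P4] Q1=[P2,P3] Q2=[]
t=10-13: P1@Q0 runs 3, rem=0, completes. Q0=[P4] Q1=[P2,P3] Q2=[]
t=13-14: P4@Q0 runs 1, rem=8, I/O yield, promote→Q0. Q0=[P4] Q1=[P2,P3] Q2=[]
t=14-15: P4@Q0 runs 1, rem=7, I/O yield, promote→Q0. Q0=[P4] Q1=[P2,P3] Q2=[]
t=15-16: P4@Q0 runs 1, rem=6, I/O yield, promote→Q0. Q0=[P4] Q1=[P2,P3] Q2=[]
t=16-17: P4@Q0 runs 1, rem=5, I/O yield, promote→Q0. Q0=[P4] Q1=[P2,P3] Q2=[]
t=17-18: P4@Q0 runs 1, rem=4, I/O yield, promote→Q0. Q0=[P4] Q1=[P2,P3] Q2=[]
t=18-19: P4@Q0 runs 1, rem=3, I/O yield, promote→Q0. Q0=[P4] Q1=[P2,P3] Q2=[]
t=19-20: P4@Q0 runs 1, rem=2, I/O yield, promote→Q0. Q0=[P4] Q1=[P2,P3] Q2=[]
t=20-21: P4@Q0 runs 1, rem=1, I/O yield, promote→Q0. Q0=[P4] Q1=[P2,P3] Q2=[]
t=21-22: P4@Q0 runs 1, rem=0, completes. Q0=[] Q1=[P2,P3] Q2=[]
t=22-26: P2@Q1 runs 4, rem=0, completes. Q0=[] Q1=[P3] Q2=[]
t=26-30: P3@Q1 runs 4, rem=2, quantum used, demote→Q2. Q0=[] Q1=[] Q2=[P3]
t=30-32: P3@Q2 runs 2, rem=0, completes. Q0=[] Q1=[] Q2=[]

Answer: 1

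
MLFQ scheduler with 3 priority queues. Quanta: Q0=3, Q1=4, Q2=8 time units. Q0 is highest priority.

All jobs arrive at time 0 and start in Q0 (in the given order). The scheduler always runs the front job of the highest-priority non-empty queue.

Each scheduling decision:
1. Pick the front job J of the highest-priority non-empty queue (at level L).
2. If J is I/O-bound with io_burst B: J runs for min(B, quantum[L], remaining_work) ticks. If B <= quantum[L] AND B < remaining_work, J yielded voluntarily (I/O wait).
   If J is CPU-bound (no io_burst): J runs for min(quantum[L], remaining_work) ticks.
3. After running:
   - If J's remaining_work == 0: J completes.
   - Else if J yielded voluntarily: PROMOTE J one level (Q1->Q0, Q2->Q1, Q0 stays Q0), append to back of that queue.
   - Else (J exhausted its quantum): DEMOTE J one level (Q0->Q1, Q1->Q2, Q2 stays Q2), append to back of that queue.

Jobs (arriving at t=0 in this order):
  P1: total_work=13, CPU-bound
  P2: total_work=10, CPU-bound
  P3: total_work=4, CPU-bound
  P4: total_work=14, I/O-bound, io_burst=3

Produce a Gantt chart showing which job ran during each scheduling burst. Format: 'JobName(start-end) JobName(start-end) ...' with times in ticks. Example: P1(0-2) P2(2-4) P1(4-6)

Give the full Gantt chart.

Answer: P1(0-3) P2(3-6) P3(6-9) P4(9-12) P4(12-15) P4(15-18) P4(18-21) P4(21-23) P1(23-27) P2(27-31) P3(31-32) P1(32-38) P2(38-41)

Derivation:
t=0-3: P1@Q0 runs 3, rem=10, quantum used, demote→Q1. Q0=[P2,P3,P4] Q1=[P1] Q2=[]
t=3-6: P2@Q0 runs 3, rem=7, quantum used, demote→Q1. Q0=[P3,P4] Q1=[P1,P2] Q2=[]
t=6-9: P3@Q0 runs 3, rem=1, quantum used, demote→Q1. Q0=[P4] Q1=[P1,P2,P3] Q2=[]
t=9-12: P4@Q0 runs 3, rem=11, I/O yield, promote→Q0. Q0=[P4] Q1=[P1,P2,P3] Q2=[]
t=12-15: P4@Q0 runs 3, rem=8, I/O yield, promote→Q0. Q0=[P4] Q1=[P1,P2,P3] Q2=[]
t=15-18: P4@Q0 runs 3, rem=5, I/O yield, promote→Q0. Q0=[P4] Q1=[P1,P2,P3] Q2=[]
t=18-21: P4@Q0 runs 3, rem=2, I/O yield, promote→Q0. Q0=[P4] Q1=[P1,P2,P3] Q2=[]
t=21-23: P4@Q0 runs 2, rem=0, completes. Q0=[] Q1=[P1,P2,P3] Q2=[]
t=23-27: P1@Q1 runs 4, rem=6, quantum used, demote→Q2. Q0=[] Q1=[P2,P3] Q2=[P1]
t=27-31: P2@Q1 runs 4, rem=3, quantum used, demote→Q2. Q0=[] Q1=[P3] Q2=[P1,P2]
t=31-32: P3@Q1 runs 1, rem=0, completes. Q0=[] Q1=[] Q2=[P1,P2]
t=32-38: P1@Q2 runs 6, rem=0, completes. Q0=[] Q1=[] Q2=[P2]
t=38-41: P2@Q2 runs 3, rem=0, completes. Q0=[] Q1=[] Q2=[]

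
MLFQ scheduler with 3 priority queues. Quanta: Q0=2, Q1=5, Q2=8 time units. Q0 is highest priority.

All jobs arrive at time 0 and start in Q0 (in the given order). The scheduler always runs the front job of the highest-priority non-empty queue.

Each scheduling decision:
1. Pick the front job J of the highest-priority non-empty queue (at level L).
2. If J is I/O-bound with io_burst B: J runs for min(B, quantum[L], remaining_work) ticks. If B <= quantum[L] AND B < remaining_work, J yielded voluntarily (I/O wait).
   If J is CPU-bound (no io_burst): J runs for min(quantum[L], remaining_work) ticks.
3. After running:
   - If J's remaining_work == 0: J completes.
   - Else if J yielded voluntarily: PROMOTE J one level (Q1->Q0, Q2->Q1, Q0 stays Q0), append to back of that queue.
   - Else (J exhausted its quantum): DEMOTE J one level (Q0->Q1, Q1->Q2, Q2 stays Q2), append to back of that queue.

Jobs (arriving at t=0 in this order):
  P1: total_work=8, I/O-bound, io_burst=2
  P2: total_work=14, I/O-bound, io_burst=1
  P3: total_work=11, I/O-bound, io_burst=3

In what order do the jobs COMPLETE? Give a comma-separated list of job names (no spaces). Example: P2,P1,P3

t=0-2: P1@Q0 runs 2, rem=6, I/O yield, promote→Q0. Q0=[P2,P3,P1] Q1=[] Q2=[]
t=2-3: P2@Q0 runs 1, rem=13, I/O yield, promote→Q0. Q0=[P3,P1,P2] Q1=[] Q2=[]
t=3-5: P3@Q0 runs 2, rem=9, quantum used, demote→Q1. Q0=[P1,P2] Q1=[P3] Q2=[]
t=5-7: P1@Q0 runs 2, rem=4, I/O yield, promote→Q0. Q0=[P2,P1] Q1=[P3] Q2=[]
t=7-8: P2@Q0 runs 1, rem=12, I/O yield, promote→Q0. Q0=[P1,P2] Q1=[P3] Q2=[]
t=8-10: P1@Q0 runs 2, rem=2, I/O yield, promote→Q0. Q0=[P2,P1] Q1=[P3] Q2=[]
t=10-11: P2@Q0 runs 1, rem=11, I/O yield, promote→Q0. Q0=[P1,P2] Q1=[P3] Q2=[]
t=11-13: P1@Q0 runs 2, rem=0, completes. Q0=[P2] Q1=[P3] Q2=[]
t=13-14: P2@Q0 runs 1, rem=10, I/O yield, promote→Q0. Q0=[P2] Q1=[P3] Q2=[]
t=14-15: P2@Q0 runs 1, rem=9, I/O yield, promote→Q0. Q0=[P2] Q1=[P3] Q2=[]
t=15-16: P2@Q0 runs 1, rem=8, I/O yield, promote→Q0. Q0=[P2] Q1=[P3] Q2=[]
t=16-17: P2@Q0 runs 1, rem=7, I/O yield, promote→Q0. Q0=[P2] Q1=[P3] Q2=[]
t=17-18: P2@Q0 runs 1, rem=6, I/O yield, promote→Q0. Q0=[P2] Q1=[P3] Q2=[]
t=18-19: P2@Q0 runs 1, rem=5, I/O yield, promote→Q0. Q0=[P2] Q1=[P3] Q2=[]
t=19-20: P2@Q0 runs 1, rem=4, I/O yield, promote→Q0. Q0=[P2] Q1=[P3] Q2=[]
t=20-21: P2@Q0 runs 1, rem=3, I/O yield, promote→Q0. Q0=[P2] Q1=[P3] Q2=[]
t=21-22: P2@Q0 runs 1, rem=2, I/O yield, promote→Q0. Q0=[P2] Q1=[P3] Q2=[]
t=22-23: P2@Q0 runs 1, rem=1, I/O yield, promote→Q0. Q0=[P2] Q1=[P3] Q2=[]
t=23-24: P2@Q0 runs 1, rem=0, completes. Q0=[] Q1=[P3] Q2=[]
t=24-27: P3@Q1 runs 3, rem=6, I/O yield, promote→Q0. Q0=[P3] Q1=[] Q2=[]
t=27-29: P3@Q0 runs 2, rem=4, quantum used, demote→Q1. Q0=[] Q1=[P3] Q2=[]
t=29-32: P3@Q1 runs 3, rem=1, I/O yield, promote→Q0. Q0=[P3] Q1=[] Q2=[]
t=32-33: P3@Q0 runs 1, rem=0, completes. Q0=[] Q1=[] Q2=[]

Answer: P1,P2,P3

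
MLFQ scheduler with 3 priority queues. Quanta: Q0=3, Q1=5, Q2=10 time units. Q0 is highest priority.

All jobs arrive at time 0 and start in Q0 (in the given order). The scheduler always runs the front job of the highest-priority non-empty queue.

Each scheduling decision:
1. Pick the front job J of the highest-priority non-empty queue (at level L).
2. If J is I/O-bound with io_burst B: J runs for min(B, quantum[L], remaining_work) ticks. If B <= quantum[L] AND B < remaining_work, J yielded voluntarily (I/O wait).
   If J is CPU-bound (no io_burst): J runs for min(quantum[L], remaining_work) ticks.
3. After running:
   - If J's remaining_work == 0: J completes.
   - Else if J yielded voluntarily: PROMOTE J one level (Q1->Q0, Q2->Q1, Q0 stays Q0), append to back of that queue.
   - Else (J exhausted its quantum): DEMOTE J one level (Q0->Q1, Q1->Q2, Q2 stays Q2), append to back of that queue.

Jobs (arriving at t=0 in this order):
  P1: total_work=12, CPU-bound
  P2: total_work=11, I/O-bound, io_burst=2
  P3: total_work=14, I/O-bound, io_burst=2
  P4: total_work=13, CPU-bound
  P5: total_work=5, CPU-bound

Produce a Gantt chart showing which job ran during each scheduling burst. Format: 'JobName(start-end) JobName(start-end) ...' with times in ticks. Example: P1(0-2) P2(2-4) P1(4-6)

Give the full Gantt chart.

t=0-3: P1@Q0 runs 3, rem=9, quantum used, demote→Q1. Q0=[P2,P3,P4,P5] Q1=[P1] Q2=[]
t=3-5: P2@Q0 runs 2, rem=9, I/O yield, promote→Q0. Q0=[P3,P4,P5,P2] Q1=[P1] Q2=[]
t=5-7: P3@Q0 runs 2, rem=12, I/O yield, promote→Q0. Q0=[P4,P5,P2,P3] Q1=[P1] Q2=[]
t=7-10: P4@Q0 runs 3, rem=10, quantum used, demote→Q1. Q0=[P5,P2,P3] Q1=[P1,P4] Q2=[]
t=10-13: P5@Q0 runs 3, rem=2, quantum used, demote→Q1. Q0=[P2,P3] Q1=[P1,P4,P5] Q2=[]
t=13-15: P2@Q0 runs 2, rem=7, I/O yield, promote→Q0. Q0=[P3,P2] Q1=[P1,P4,P5] Q2=[]
t=15-17: P3@Q0 runs 2, rem=10, I/O yield, promote→Q0. Q0=[P2,P3] Q1=[P1,P4,P5] Q2=[]
t=17-19: P2@Q0 runs 2, rem=5, I/O yield, promote→Q0. Q0=[P3,P2] Q1=[P1,P4,P5] Q2=[]
t=19-21: P3@Q0 runs 2, rem=8, I/O yield, promote→Q0. Q0=[P2,P3] Q1=[P1,P4,P5] Q2=[]
t=21-23: P2@Q0 runs 2, rem=3, I/O yield, promote→Q0. Q0=[P3,P2] Q1=[P1,P4,P5] Q2=[]
t=23-25: P3@Q0 runs 2, rem=6, I/O yield, promote→Q0. Q0=[P2,P3] Q1=[P1,P4,P5] Q2=[]
t=25-27: P2@Q0 runs 2, rem=1, I/O yield, promote→Q0. Q0=[P3,P2] Q1=[P1,P4,P5] Q2=[]
t=27-29: P3@Q0 runs 2, rem=4, I/O yield, promote→Q0. Q0=[P2,P3] Q1=[P1,P4,P5] Q2=[]
t=29-30: P2@Q0 runs 1, rem=0, completes. Q0=[P3] Q1=[P1,P4,P5] Q2=[]
t=30-32: P3@Q0 runs 2, rem=2, I/O yield, promote→Q0. Q0=[P3] Q1=[P1,P4,P5] Q2=[]
t=32-34: P3@Q0 runs 2, rem=0, completes. Q0=[] Q1=[P1,P4,P5] Q2=[]
t=34-39: P1@Q1 runs 5, rem=4, quantum used, demote→Q2. Q0=[] Q1=[P4,P5] Q2=[P1]
t=39-44: P4@Q1 runs 5, rem=5, quantum used, demote→Q2. Q0=[] Q1=[P5] Q2=[P1,P4]
t=44-46: P5@Q1 runs 2, rem=0, completes. Q0=[] Q1=[] Q2=[P1,P4]
t=46-50: P1@Q2 runs 4, rem=0, completes. Q0=[] Q1=[] Q2=[P4]
t=50-55: P4@Q2 runs 5, rem=0, completes. Q0=[] Q1=[] Q2=[]

Answer: P1(0-3) P2(3-5) P3(5-7) P4(7-10) P5(10-13) P2(13-15) P3(15-17) P2(17-19) P3(19-21) P2(21-23) P3(23-25) P2(25-27) P3(27-29) P2(29-30) P3(30-32) P3(32-34) P1(34-39) P4(39-44) P5(44-46) P1(46-50) P4(50-55)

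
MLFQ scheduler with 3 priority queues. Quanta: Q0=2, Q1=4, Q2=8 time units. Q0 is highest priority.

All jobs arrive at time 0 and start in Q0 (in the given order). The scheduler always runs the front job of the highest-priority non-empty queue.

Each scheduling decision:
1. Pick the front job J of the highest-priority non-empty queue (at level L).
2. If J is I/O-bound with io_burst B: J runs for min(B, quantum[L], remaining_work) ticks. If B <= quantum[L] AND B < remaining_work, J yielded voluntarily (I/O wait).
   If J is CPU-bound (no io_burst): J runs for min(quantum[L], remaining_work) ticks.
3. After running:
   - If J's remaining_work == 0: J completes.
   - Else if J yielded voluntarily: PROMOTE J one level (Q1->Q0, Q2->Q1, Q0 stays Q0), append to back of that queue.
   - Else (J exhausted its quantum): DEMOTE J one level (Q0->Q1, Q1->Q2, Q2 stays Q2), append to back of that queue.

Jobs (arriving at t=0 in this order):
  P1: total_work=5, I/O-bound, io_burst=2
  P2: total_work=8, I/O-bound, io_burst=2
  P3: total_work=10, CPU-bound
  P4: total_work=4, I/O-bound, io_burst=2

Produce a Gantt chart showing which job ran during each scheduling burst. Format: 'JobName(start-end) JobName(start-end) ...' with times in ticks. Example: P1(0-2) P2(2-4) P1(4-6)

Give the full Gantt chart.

t=0-2: P1@Q0 runs 2, rem=3, I/O yield, promote→Q0. Q0=[P2,P3,P4,P1] Q1=[] Q2=[]
t=2-4: P2@Q0 runs 2, rem=6, I/O yield, promote→Q0. Q0=[P3,P4,P1,P2] Q1=[] Q2=[]
t=4-6: P3@Q0 runs 2, rem=8, quantum used, demote→Q1. Q0=[P4,P1,P2] Q1=[P3] Q2=[]
t=6-8: P4@Q0 runs 2, rem=2, I/O yield, promote→Q0. Q0=[P1,P2,P4] Q1=[P3] Q2=[]
t=8-10: P1@Q0 runs 2, rem=1, I/O yield, promote→Q0. Q0=[P2,P4,P1] Q1=[P3] Q2=[]
t=10-12: P2@Q0 runs 2, rem=4, I/O yield, promote→Q0. Q0=[P4,P1,P2] Q1=[P3] Q2=[]
t=12-14: P4@Q0 runs 2, rem=0, completes. Q0=[P1,P2] Q1=[P3] Q2=[]
t=14-15: P1@Q0 runs 1, rem=0, completes. Q0=[P2] Q1=[P3] Q2=[]
t=15-17: P2@Q0 runs 2, rem=2, I/O yield, promote→Q0. Q0=[P2] Q1=[P3] Q2=[]
t=17-19: P2@Q0 runs 2, rem=0, completes. Q0=[] Q1=[P3] Q2=[]
t=19-23: P3@Q1 runs 4, rem=4, quantum used, demote→Q2. Q0=[] Q1=[] Q2=[P3]
t=23-27: P3@Q2 runs 4, rem=0, completes. Q0=[] Q1=[] Q2=[]

Answer: P1(0-2) P2(2-4) P3(4-6) P4(6-8) P1(8-10) P2(10-12) P4(12-14) P1(14-15) P2(15-17) P2(17-19) P3(19-23) P3(23-27)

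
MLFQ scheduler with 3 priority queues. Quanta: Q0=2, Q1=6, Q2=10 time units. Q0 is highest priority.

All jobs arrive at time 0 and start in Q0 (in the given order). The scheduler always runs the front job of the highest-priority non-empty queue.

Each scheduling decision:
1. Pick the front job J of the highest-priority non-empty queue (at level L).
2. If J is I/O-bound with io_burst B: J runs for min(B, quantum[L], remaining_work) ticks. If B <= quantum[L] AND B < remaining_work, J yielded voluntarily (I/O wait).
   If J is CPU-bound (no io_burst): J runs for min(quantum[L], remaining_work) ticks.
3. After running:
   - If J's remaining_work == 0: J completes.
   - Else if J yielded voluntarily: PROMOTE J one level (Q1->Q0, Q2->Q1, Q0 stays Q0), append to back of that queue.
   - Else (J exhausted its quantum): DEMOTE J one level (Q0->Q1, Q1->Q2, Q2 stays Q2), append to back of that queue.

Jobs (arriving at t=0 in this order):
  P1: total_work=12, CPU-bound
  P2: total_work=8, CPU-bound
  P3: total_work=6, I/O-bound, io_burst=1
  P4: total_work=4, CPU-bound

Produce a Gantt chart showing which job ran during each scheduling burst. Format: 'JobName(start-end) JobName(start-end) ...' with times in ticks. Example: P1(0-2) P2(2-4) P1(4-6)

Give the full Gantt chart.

Answer: P1(0-2) P2(2-4) P3(4-5) P4(5-7) P3(7-8) P3(8-9) P3(9-10) P3(10-11) P3(11-12) P1(12-18) P2(18-24) P4(24-26) P1(26-30)

Derivation:
t=0-2: P1@Q0 runs 2, rem=10, quantum used, demote→Q1. Q0=[P2,P3,P4] Q1=[P1] Q2=[]
t=2-4: P2@Q0 runs 2, rem=6, quantum used, demote→Q1. Q0=[P3,P4] Q1=[P1,P2] Q2=[]
t=4-5: P3@Q0 runs 1, rem=5, I/O yield, promote→Q0. Q0=[P4,P3] Q1=[P1,P2] Q2=[]
t=5-7: P4@Q0 runs 2, rem=2, quantum used, demote→Q1. Q0=[P3] Q1=[P1,P2,P4] Q2=[]
t=7-8: P3@Q0 runs 1, rem=4, I/O yield, promote→Q0. Q0=[P3] Q1=[P1,P2,P4] Q2=[]
t=8-9: P3@Q0 runs 1, rem=3, I/O yield, promote→Q0. Q0=[P3] Q1=[P1,P2,P4] Q2=[]
t=9-10: P3@Q0 runs 1, rem=2, I/O yield, promote→Q0. Q0=[P3] Q1=[P1,P2,P4] Q2=[]
t=10-11: P3@Q0 runs 1, rem=1, I/O yield, promote→Q0. Q0=[P3] Q1=[P1,P2,P4] Q2=[]
t=11-12: P3@Q0 runs 1, rem=0, completes. Q0=[] Q1=[P1,P2,P4] Q2=[]
t=12-18: P1@Q1 runs 6, rem=4, quantum used, demote→Q2. Q0=[] Q1=[P2,P4] Q2=[P1]
t=18-24: P2@Q1 runs 6, rem=0, completes. Q0=[] Q1=[P4] Q2=[P1]
t=24-26: P4@Q1 runs 2, rem=0, completes. Q0=[] Q1=[] Q2=[P1]
t=26-30: P1@Q2 runs 4, rem=0, completes. Q0=[] Q1=[] Q2=[]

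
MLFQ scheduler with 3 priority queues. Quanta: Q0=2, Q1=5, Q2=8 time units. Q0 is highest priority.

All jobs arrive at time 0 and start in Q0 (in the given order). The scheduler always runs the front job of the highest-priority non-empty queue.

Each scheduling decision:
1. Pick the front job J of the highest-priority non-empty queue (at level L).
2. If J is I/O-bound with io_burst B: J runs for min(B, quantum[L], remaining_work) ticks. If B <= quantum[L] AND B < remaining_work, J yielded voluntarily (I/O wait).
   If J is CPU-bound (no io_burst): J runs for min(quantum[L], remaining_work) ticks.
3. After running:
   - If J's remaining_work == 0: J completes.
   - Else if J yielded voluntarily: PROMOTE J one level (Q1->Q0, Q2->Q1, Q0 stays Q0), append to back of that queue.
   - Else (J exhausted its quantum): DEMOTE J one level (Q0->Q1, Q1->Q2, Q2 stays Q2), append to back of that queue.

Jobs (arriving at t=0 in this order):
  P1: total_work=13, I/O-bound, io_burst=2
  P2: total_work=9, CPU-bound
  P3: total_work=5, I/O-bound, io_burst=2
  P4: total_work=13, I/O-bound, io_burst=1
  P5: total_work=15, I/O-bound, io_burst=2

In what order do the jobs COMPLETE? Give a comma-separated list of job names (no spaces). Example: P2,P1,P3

Answer: P3,P1,P5,P4,P2

Derivation:
t=0-2: P1@Q0 runs 2, rem=11, I/O yield, promote→Q0. Q0=[P2,P3,P4,P5,P1] Q1=[] Q2=[]
t=2-4: P2@Q0 runs 2, rem=7, quantum used, demote→Q1. Q0=[P3,P4,P5,P1] Q1=[P2] Q2=[]
t=4-6: P3@Q0 runs 2, rem=3, I/O yield, promote→Q0. Q0=[P4,P5,P1,P3] Q1=[P2] Q2=[]
t=6-7: P4@Q0 runs 1, rem=12, I/O yield, promote→Q0. Q0=[P5,P1,P3,P4] Q1=[P2] Q2=[]
t=7-9: P5@Q0 runs 2, rem=13, I/O yield, promote→Q0. Q0=[P1,P3,P4,P5] Q1=[P2] Q2=[]
t=9-11: P1@Q0 runs 2, rem=9, I/O yield, promote→Q0. Q0=[P3,P4,P5,P1] Q1=[P2] Q2=[]
t=11-13: P3@Q0 runs 2, rem=1, I/O yield, promote→Q0. Q0=[P4,P5,P1,P3] Q1=[P2] Q2=[]
t=13-14: P4@Q0 runs 1, rem=11, I/O yield, promote→Q0. Q0=[P5,P1,P3,P4] Q1=[P2] Q2=[]
t=14-16: P5@Q0 runs 2, rem=11, I/O yield, promote→Q0. Q0=[P1,P3,P4,P5] Q1=[P2] Q2=[]
t=16-18: P1@Q0 runs 2, rem=7, I/O yield, promote→Q0. Q0=[P3,P4,P5,P1] Q1=[P2] Q2=[]
t=18-19: P3@Q0 runs 1, rem=0, completes. Q0=[P4,P5,P1] Q1=[P2] Q2=[]
t=19-20: P4@Q0 runs 1, rem=10, I/O yield, promote→Q0. Q0=[P5,P1,P4] Q1=[P2] Q2=[]
t=20-22: P5@Q0 runs 2, rem=9, I/O yield, promote→Q0. Q0=[P1,P4,P5] Q1=[P2] Q2=[]
t=22-24: P1@Q0 runs 2, rem=5, I/O yield, promote→Q0. Q0=[P4,P5,P1] Q1=[P2] Q2=[]
t=24-25: P4@Q0 runs 1, rem=9, I/O yield, promote→Q0. Q0=[P5,P1,P4] Q1=[P2] Q2=[]
t=25-27: P5@Q0 runs 2, rem=7, I/O yield, promote→Q0. Q0=[P1,P4,P5] Q1=[P2] Q2=[]
t=27-29: P1@Q0 runs 2, rem=3, I/O yield, promote→Q0. Q0=[P4,P5,P1] Q1=[P2] Q2=[]
t=29-30: P4@Q0 runs 1, rem=8, I/O yield, promote→Q0. Q0=[P5,P1,P4] Q1=[P2] Q2=[]
t=30-32: P5@Q0 runs 2, rem=5, I/O yield, promote→Q0. Q0=[P1,P4,P5] Q1=[P2] Q2=[]
t=32-34: P1@Q0 runs 2, rem=1, I/O yield, promote→Q0. Q0=[P4,P5,P1] Q1=[P2] Q2=[]
t=34-35: P4@Q0 runs 1, rem=7, I/O yield, promote→Q0. Q0=[P5,P1,P4] Q1=[P2] Q2=[]
t=35-37: P5@Q0 runs 2, rem=3, I/O yield, promote→Q0. Q0=[P1,P4,P5] Q1=[P2] Q2=[]
t=37-38: P1@Q0 runs 1, rem=0, completes. Q0=[P4,P5] Q1=[P2] Q2=[]
t=38-39: P4@Q0 runs 1, rem=6, I/O yield, promote→Q0. Q0=[P5,P4] Q1=[P2] Q2=[]
t=39-41: P5@Q0 runs 2, rem=1, I/O yield, promote→Q0. Q0=[P4,P5] Q1=[P2] Q2=[]
t=41-42: P4@Q0 runs 1, rem=5, I/O yield, promote→Q0. Q0=[P5,P4] Q1=[P2] Q2=[]
t=42-43: P5@Q0 runs 1, rem=0, completes. Q0=[P4] Q1=[P2] Q2=[]
t=43-44: P4@Q0 runs 1, rem=4, I/O yield, promote→Q0. Q0=[P4] Q1=[P2] Q2=[]
t=44-45: P4@Q0 runs 1, rem=3, I/O yield, promote→Q0. Q0=[P4] Q1=[P2] Q2=[]
t=45-46: P4@Q0 runs 1, rem=2, I/O yield, promote→Q0. Q0=[P4] Q1=[P2] Q2=[]
t=46-47: P4@Q0 runs 1, rem=1, I/O yield, promote→Q0. Q0=[P4] Q1=[P2] Q2=[]
t=47-48: P4@Q0 runs 1, rem=0, completes. Q0=[] Q1=[P2] Q2=[]
t=48-53: P2@Q1 runs 5, rem=2, quantum used, demote→Q2. Q0=[] Q1=[] Q2=[P2]
t=53-55: P2@Q2 runs 2, rem=0, completes. Q0=[] Q1=[] Q2=[]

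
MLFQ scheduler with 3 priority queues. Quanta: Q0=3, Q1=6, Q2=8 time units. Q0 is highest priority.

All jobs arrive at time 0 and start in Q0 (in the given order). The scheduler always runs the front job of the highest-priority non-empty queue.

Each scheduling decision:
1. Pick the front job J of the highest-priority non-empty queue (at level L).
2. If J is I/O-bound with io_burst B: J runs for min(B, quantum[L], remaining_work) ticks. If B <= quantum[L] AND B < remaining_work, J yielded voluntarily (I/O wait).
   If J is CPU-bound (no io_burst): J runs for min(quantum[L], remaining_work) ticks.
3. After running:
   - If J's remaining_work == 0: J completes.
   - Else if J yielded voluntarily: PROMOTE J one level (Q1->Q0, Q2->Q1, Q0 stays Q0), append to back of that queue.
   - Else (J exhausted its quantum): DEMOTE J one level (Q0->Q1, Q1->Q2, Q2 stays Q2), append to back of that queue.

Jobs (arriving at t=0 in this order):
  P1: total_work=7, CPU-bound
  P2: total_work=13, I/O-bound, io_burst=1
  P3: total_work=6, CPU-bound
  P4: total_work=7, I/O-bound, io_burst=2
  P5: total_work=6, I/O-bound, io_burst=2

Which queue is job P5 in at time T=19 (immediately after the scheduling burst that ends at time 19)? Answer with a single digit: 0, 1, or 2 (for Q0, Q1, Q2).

Answer: 0

Derivation:
t=0-3: P1@Q0 runs 3, rem=4, quantum used, demote→Q1. Q0=[P2,P3,P4,P5] Q1=[P1] Q2=[]
t=3-4: P2@Q0 runs 1, rem=12, I/O yield, promote→Q0. Q0=[P3,P4,P5,P2] Q1=[P1] Q2=[]
t=4-7: P3@Q0 runs 3, rem=3, quantum used, demote→Q1. Q0=[P4,P5,P2] Q1=[P1,P3] Q2=[]
t=7-9: P4@Q0 runs 2, rem=5, I/O yield, promote→Q0. Q0=[P5,P2,P4] Q1=[P1,P3] Q2=[]
t=9-11: P5@Q0 runs 2, rem=4, I/O yield, promote→Q0. Q0=[P2,P4,P5] Q1=[P1,P3] Q2=[]
t=11-12: P2@Q0 runs 1, rem=11, I/O yield, promote→Q0. Q0=[P4,P5,P2] Q1=[P1,P3] Q2=[]
t=12-14: P4@Q0 runs 2, rem=3, I/O yield, promote→Q0. Q0=[P5,P2,P4] Q1=[P1,P3] Q2=[]
t=14-16: P5@Q0 runs 2, rem=2, I/O yield, promote→Q0. Q0=[P2,P4,P5] Q1=[P1,P3] Q2=[]
t=16-17: P2@Q0 runs 1, rem=10, I/O yield, promote→Q0. Q0=[P4,P5,P2] Q1=[P1,P3] Q2=[]
t=17-19: P4@Q0 runs 2, rem=1, I/O yield, promote→Q0. Q0=[P5,P2,P4] Q1=[P1,P3] Q2=[]
t=19-21: P5@Q0 runs 2, rem=0, completes. Q0=[P2,P4] Q1=[P1,P3] Q2=[]
t=21-22: P2@Q0 runs 1, rem=9, I/O yield, promote→Q0. Q0=[P4,P2] Q1=[P1,P3] Q2=[]
t=22-23: P4@Q0 runs 1, rem=0, completes. Q0=[P2] Q1=[P1,P3] Q2=[]
t=23-24: P2@Q0 runs 1, rem=8, I/O yield, promote→Q0. Q0=[P2] Q1=[P1,P3] Q2=[]
t=24-25: P2@Q0 runs 1, rem=7, I/O yield, promote→Q0. Q0=[P2] Q1=[P1,P3] Q2=[]
t=25-26: P2@Q0 runs 1, rem=6, I/O yield, promote→Q0. Q0=[P2] Q1=[P1,P3] Q2=[]
t=26-27: P2@Q0 runs 1, rem=5, I/O yield, promote→Q0. Q0=[P2] Q1=[P1,P3] Q2=[]
t=27-28: P2@Q0 runs 1, rem=4, I/O yield, promote→Q0. Q0=[P2] Q1=[P1,P3] Q2=[]
t=28-29: P2@Q0 runs 1, rem=3, I/O yield, promote→Q0. Q0=[P2] Q1=[P1,P3] Q2=[]
t=29-30: P2@Q0 runs 1, rem=2, I/O yield, promote→Q0. Q0=[P2] Q1=[P1,P3] Q2=[]
t=30-31: P2@Q0 runs 1, rem=1, I/O yield, promote→Q0. Q0=[P2] Q1=[P1,P3] Q2=[]
t=31-32: P2@Q0 runs 1, rem=0, completes. Q0=[] Q1=[P1,P3] Q2=[]
t=32-36: P1@Q1 runs 4, rem=0, completes. Q0=[] Q1=[P3] Q2=[]
t=36-39: P3@Q1 runs 3, rem=0, completes. Q0=[] Q1=[] Q2=[]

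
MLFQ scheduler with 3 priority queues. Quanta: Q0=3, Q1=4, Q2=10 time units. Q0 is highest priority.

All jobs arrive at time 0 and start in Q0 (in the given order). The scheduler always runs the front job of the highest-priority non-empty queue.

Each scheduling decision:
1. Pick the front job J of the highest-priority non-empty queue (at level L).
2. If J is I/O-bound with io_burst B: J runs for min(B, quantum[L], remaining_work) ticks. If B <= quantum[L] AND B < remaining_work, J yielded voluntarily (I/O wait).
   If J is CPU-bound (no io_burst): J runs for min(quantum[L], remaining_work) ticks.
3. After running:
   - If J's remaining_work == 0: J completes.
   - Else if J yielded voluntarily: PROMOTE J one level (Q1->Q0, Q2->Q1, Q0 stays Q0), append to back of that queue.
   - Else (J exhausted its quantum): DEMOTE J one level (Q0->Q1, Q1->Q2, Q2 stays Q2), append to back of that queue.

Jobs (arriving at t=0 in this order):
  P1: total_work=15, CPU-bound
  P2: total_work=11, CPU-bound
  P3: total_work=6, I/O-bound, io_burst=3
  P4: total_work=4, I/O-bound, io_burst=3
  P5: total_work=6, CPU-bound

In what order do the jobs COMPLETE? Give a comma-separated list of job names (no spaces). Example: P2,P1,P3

Answer: P3,P4,P5,P1,P2

Derivation:
t=0-3: P1@Q0 runs 3, rem=12, quantum used, demote→Q1. Q0=[P2,P3,P4,P5] Q1=[P1] Q2=[]
t=3-6: P2@Q0 runs 3, rem=8, quantum used, demote→Q1. Q0=[P3,P4,P5] Q1=[P1,P2] Q2=[]
t=6-9: P3@Q0 runs 3, rem=3, I/O yield, promote→Q0. Q0=[P4,P5,P3] Q1=[P1,P2] Q2=[]
t=9-12: P4@Q0 runs 3, rem=1, I/O yield, promote→Q0. Q0=[P5,P3,P4] Q1=[P1,P2] Q2=[]
t=12-15: P5@Q0 runs 3, rem=3, quantum used, demote→Q1. Q0=[P3,P4] Q1=[P1,P2,P5] Q2=[]
t=15-18: P3@Q0 runs 3, rem=0, completes. Q0=[P4] Q1=[P1,P2,P5] Q2=[]
t=18-19: P4@Q0 runs 1, rem=0, completes. Q0=[] Q1=[P1,P2,P5] Q2=[]
t=19-23: P1@Q1 runs 4, rem=8, quantum used, demote→Q2. Q0=[] Q1=[P2,P5] Q2=[P1]
t=23-27: P2@Q1 runs 4, rem=4, quantum used, demote→Q2. Q0=[] Q1=[P5] Q2=[P1,P2]
t=27-30: P5@Q1 runs 3, rem=0, completes. Q0=[] Q1=[] Q2=[P1,P2]
t=30-38: P1@Q2 runs 8, rem=0, completes. Q0=[] Q1=[] Q2=[P2]
t=38-42: P2@Q2 runs 4, rem=0, completes. Q0=[] Q1=[] Q2=[]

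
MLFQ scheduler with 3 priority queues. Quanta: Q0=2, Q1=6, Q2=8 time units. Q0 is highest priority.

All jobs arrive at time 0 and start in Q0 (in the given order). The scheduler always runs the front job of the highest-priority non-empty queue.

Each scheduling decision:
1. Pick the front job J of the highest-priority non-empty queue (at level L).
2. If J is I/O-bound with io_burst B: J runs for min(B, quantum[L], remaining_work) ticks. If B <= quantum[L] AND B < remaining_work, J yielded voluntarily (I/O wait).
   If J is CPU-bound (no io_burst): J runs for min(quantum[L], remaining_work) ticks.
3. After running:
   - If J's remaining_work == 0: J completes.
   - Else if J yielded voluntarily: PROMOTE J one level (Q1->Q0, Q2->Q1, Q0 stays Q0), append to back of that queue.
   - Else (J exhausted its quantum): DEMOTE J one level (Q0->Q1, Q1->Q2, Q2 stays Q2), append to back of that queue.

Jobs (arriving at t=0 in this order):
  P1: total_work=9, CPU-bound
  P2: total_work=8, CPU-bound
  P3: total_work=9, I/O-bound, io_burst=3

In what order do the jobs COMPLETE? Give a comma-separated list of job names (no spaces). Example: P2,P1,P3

Answer: P2,P3,P1

Derivation:
t=0-2: P1@Q0 runs 2, rem=7, quantum used, demote→Q1. Q0=[P2,P3] Q1=[P1] Q2=[]
t=2-4: P2@Q0 runs 2, rem=6, quantum used, demote→Q1. Q0=[P3] Q1=[P1,P2] Q2=[]
t=4-6: P3@Q0 runs 2, rem=7, quantum used, demote→Q1. Q0=[] Q1=[P1,P2,P3] Q2=[]
t=6-12: P1@Q1 runs 6, rem=1, quantum used, demote→Q2. Q0=[] Q1=[P2,P3] Q2=[P1]
t=12-18: P2@Q1 runs 6, rem=0, completes. Q0=[] Q1=[P3] Q2=[P1]
t=18-21: P3@Q1 runs 3, rem=4, I/O yield, promote→Q0. Q0=[P3] Q1=[] Q2=[P1]
t=21-23: P3@Q0 runs 2, rem=2, quantum used, demote→Q1. Q0=[] Q1=[P3] Q2=[P1]
t=23-25: P3@Q1 runs 2, rem=0, completes. Q0=[] Q1=[] Q2=[P1]
t=25-26: P1@Q2 runs 1, rem=0, completes. Q0=[] Q1=[] Q2=[]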